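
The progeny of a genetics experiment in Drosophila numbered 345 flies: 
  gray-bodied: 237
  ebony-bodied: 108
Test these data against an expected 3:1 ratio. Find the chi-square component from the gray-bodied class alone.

The 3:1 ratio has 4 parts, so with N = 345 the expected counts are:
  gray-bodied: 345 × 3/4 = 258.75
  ebony-bodied: 345 × 1/4 = 86.25
Contribution of gray-bodied: (237 − 258.75)² / 258.75 = 1.8283

1.828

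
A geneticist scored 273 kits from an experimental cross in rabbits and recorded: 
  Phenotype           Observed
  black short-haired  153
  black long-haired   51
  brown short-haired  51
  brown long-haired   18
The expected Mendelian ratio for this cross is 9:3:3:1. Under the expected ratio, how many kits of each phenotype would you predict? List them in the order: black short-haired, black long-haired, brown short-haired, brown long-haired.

153.5625, 51.1875, 51.1875, 17.0625

Expected counts for N = 273 under a 9:3:3:1 ratio (total parts = 16):
  black short-haired: 273 × 9/16 = 153.5625
  black long-haired: 273 × 3/16 = 51.1875
  brown short-haired: 273 × 3/16 = 51.1875
  brown long-haired: 273 × 1/16 = 17.0625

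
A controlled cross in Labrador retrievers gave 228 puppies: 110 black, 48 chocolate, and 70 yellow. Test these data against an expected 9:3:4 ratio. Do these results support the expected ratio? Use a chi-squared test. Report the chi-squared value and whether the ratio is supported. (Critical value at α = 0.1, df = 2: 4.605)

Under the 9:3:4 hypothesis (Σ ratio = 16, N = 228):
  black: 228 × 9/16 = 128.25
  chocolate: 228 × 3/16 = 42.75
  yellow: 228 × 4/16 = 57
χ² = Σ (O − E)² / E
  black: (110 − 128.25)² / 128.25 = 2.5970
  chocolate: (48 − 42.75)² / 42.75 = 0.6447
  yellow: (70 − 57)² / 57 = 2.9649
χ² = 2.5970 + 0.6447 + 2.9649 = 6.2066 ≈ 6.207
Degrees of freedom = 3 − 1 = 2; critical value at α = 0.1 is 4.605.
Since 6.207 > 4.605, we reject the null hypothesis — the data do not fit the 9:3:4 ratio.

6.207; not consistent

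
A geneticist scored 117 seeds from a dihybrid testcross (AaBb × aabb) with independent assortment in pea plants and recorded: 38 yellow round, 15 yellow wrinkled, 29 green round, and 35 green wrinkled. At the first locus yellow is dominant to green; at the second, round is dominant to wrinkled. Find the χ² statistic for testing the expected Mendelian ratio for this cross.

10.692

A dihybrid testcross with independent assortment gives a 1:1:1:1 ratio.
Expected counts for N = 117 under a 1:1:1:1 ratio (total parts = 4):
  yellow round: 117 × 1/4 = 29.25
  yellow wrinkled: 117 × 1/4 = 29.25
  green round: 117 × 1/4 = 29.25
  green wrinkled: 117 × 1/4 = 29.25
χ² = Σ (O − E)² / E
  yellow round: (38 − 29.25)² / 29.25 = 2.6175
  yellow wrinkled: (15 − 29.25)² / 29.25 = 6.9423
  green round: (29 − 29.25)² / 29.25 = 0.0021
  green wrinkled: (35 − 29.25)² / 29.25 = 1.1303
χ² = 2.6175 + 6.9423 + 0.0021 + 1.1303 = 10.6922 ≈ 10.692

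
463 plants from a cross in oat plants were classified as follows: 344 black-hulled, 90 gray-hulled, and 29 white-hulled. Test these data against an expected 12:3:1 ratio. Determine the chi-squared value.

Expected counts for N = 463 under a 12:3:1 ratio (total parts = 16):
  black-hulled: 463 × 12/16 = 347.25
  gray-hulled: 463 × 3/16 = 86.8125
  white-hulled: 463 × 1/16 = 28.9375
χ² = Σ (O − E)² / E
  black-hulled: (344 − 347.25)² / 347.25 = 0.0304
  gray-hulled: (90 − 86.8125)² / 86.8125 = 0.1170
  white-hulled: (29 − 28.9375)² / 28.9375 = 0.0001
χ² = 0.0304 + 0.1170 + 0.0001 = 0.1475 ≈ 0.148

0.148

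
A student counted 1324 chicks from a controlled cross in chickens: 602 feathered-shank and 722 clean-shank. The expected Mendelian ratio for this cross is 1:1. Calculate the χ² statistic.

The 1:1 ratio has 2 parts, so with N = 1324 the expected counts are:
  feathered-shank: 1324 × 1/2 = 662
  clean-shank: 1324 × 1/2 = 662
χ² = Σ (O − E)² / E
  feathered-shank: (602 − 662)² / 662 = 5.4381
  clean-shank: (722 − 662)² / 662 = 5.4381
χ² = 5.4381 + 5.4381 = 10.8762 ≈ 10.876

10.876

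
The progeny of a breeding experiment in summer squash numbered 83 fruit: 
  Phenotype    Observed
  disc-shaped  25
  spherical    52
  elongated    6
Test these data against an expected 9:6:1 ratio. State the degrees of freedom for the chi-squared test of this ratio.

2

A goodness-of-fit test with 3 phenotype classes has df = 3 − 1 = 2.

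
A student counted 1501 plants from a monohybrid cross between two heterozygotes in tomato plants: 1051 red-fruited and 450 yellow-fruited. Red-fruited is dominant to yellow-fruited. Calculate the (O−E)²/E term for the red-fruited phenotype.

For a monohybrid cross between heterozygotes with complete dominance, the expected phenotypic ratio is 3:1.
The 3:1 ratio has 4 parts, so with N = 1501 the expected counts are:
  red-fruited: 1501 × 3/4 = 1125.75
  yellow-fruited: 1501 × 1/4 = 375.25
Contribution of red-fruited: (1051 − 1125.75)² / 1125.75 = 4.9634

4.963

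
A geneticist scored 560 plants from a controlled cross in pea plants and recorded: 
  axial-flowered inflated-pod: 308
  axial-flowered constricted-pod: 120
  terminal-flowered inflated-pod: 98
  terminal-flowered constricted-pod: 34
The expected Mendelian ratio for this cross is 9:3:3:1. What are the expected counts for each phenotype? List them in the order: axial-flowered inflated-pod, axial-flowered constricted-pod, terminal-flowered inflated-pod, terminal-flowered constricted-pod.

Under the 9:3:3:1 hypothesis (Σ ratio = 16, N = 560):
  axial-flowered inflated-pod: 560 × 9/16 = 315
  axial-flowered constricted-pod: 560 × 3/16 = 105
  terminal-flowered inflated-pod: 560 × 3/16 = 105
  terminal-flowered constricted-pod: 560 × 1/16 = 35

315, 105, 105, 35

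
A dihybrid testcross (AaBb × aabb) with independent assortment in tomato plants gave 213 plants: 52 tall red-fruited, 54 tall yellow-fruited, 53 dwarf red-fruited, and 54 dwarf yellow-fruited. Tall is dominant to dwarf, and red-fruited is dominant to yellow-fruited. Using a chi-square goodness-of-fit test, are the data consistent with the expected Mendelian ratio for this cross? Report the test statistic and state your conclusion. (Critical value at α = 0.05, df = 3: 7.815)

0.052; consistent

A dihybrid testcross with independent assortment gives a 1:1:1:1 ratio.
The 1:1:1:1 ratio has 4 parts, so with N = 213 the expected counts are:
  tall red-fruited: 213 × 1/4 = 53.25
  tall yellow-fruited: 213 × 1/4 = 53.25
  dwarf red-fruited: 213 × 1/4 = 53.25
  dwarf yellow-fruited: 213 × 1/4 = 53.25
χ² = Σ (O − E)² / E
  tall red-fruited: (52 − 53.25)² / 53.25 = 0.0293
  tall yellow-fruited: (54 − 53.25)² / 53.25 = 0.0106
  dwarf red-fruited: (53 − 53.25)² / 53.25 = 0.0012
  dwarf yellow-fruited: (54 − 53.25)² / 53.25 = 0.0106
χ² = 0.0293 + 0.0106 + 0.0012 + 0.0106 = 0.0517 ≈ 0.052
Degrees of freedom = 4 − 1 = 3; critical value at α = 0.05 is 7.815.
Since 0.052 < 7.815, we fail to reject the null hypothesis — the data are consistent with the 1:1:1:1 ratio.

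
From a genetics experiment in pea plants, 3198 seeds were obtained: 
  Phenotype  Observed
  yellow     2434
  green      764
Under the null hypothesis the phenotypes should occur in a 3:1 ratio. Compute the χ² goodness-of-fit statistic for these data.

Total ratio parts = 4. Expected numbers out of 3198:
  yellow: 3198 × 3/4 = 2398.5
  green: 3198 × 1/4 = 799.5
χ² = Σ (O − E)² / E
  yellow: (2434 − 2398.5)² / 2398.5 = 0.5254
  green: (764 − 799.5)² / 799.5 = 1.5763
χ² = 0.5254 + 1.5763 = 2.1017 ≈ 2.102

2.102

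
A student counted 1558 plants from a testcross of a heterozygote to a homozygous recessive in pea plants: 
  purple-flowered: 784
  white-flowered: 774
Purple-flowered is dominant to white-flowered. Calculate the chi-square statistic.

0.064

A testcross of a heterozygote (Aa × aa) gives a 1:1 phenotypic ratio.
Under the 1:1 hypothesis (Σ ratio = 2, N = 1558):
  purple-flowered: 1558 × 1/2 = 779
  white-flowered: 1558 × 1/2 = 779
χ² = Σ (O − E)² / E
  purple-flowered: (784 − 779)² / 779 = 0.0321
  white-flowered: (774 − 779)² / 779 = 0.0321
χ² = 0.0321 + 0.0321 = 0.0642 ≈ 0.064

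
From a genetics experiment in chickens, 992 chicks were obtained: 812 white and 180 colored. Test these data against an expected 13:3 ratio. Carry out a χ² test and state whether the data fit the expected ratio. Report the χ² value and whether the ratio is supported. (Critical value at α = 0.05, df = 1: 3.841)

Total ratio parts = 16. Expected numbers out of 992:
  white: 992 × 13/16 = 806
  colored: 992 × 3/16 = 186
χ² = Σ (O − E)² / E
  white: (812 − 806)² / 806 = 0.0447
  colored: (180 − 186)² / 186 = 0.1935
χ² = 0.0447 + 0.1935 = 0.2382 ≈ 0.238
Degrees of freedom = 2 − 1 = 1; critical value at α = 0.05 is 3.841.
Since 0.238 < 3.841, we fail to reject the null hypothesis — the data are consistent with the 13:3 ratio.

0.238; consistent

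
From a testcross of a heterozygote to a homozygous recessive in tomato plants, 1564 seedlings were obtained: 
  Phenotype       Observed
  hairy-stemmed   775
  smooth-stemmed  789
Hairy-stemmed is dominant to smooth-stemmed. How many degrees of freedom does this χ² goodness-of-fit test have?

1

A testcross of a heterozygote (Aa × aa) gives a 1:1 phenotypic ratio.
A goodness-of-fit test with 2 phenotype classes has df = 2 − 1 = 1.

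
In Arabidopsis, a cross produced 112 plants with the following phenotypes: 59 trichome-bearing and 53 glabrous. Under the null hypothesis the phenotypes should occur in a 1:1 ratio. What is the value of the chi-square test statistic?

Total ratio parts = 2. Expected numbers out of 112:
  trichome-bearing: 112 × 1/2 = 56
  glabrous: 112 × 1/2 = 56
χ² = Σ (O − E)² / E
  trichome-bearing: (59 − 56)² / 56 = 0.1607
  glabrous: (53 − 56)² / 56 = 0.1607
χ² = 0.1607 + 0.1607 = 0.3214 ≈ 0.321

0.321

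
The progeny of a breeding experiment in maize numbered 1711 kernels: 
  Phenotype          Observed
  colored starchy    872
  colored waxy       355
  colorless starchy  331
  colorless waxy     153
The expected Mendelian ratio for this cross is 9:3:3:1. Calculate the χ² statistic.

Under the 9:3:3:1 hypothesis (Σ ratio = 16, N = 1711):
  colored starchy: 1711 × 9/16 = 962.4375
  colored waxy: 1711 × 3/16 = 320.8125
  colorless starchy: 1711 × 3/16 = 320.8125
  colorless waxy: 1711 × 1/16 = 106.9375
χ² = Σ (O − E)² / E
  colored starchy: (872 − 962.4375)² / 962.4375 = 8.4982
  colored waxy: (355 − 320.8125)² / 320.8125 = 3.6432
  colorless starchy: (331 − 320.8125)² / 320.8125 = 0.3235
  colorless waxy: (153 − 106.9375)² / 106.9375 = 19.8411
χ² = 8.4982 + 3.6432 + 0.3235 + 19.8411 = 32.306

32.306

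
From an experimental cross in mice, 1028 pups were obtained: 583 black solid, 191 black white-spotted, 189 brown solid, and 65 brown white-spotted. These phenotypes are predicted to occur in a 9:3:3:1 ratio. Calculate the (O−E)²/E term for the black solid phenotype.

0.039

Under the 9:3:3:1 hypothesis (Σ ratio = 16, N = 1028):
  black solid: 1028 × 9/16 = 578.25
  black white-spotted: 1028 × 3/16 = 192.75
  brown solid: 1028 × 3/16 = 192.75
  brown white-spotted: 1028 × 1/16 = 64.25
Contribution of black solid: (583 − 578.25)² / 578.25 = 0.0390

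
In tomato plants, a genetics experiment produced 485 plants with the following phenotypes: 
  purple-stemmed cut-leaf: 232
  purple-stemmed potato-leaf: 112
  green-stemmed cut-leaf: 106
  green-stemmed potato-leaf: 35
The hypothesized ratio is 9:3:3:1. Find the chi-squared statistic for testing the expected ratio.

The 9:3:3:1 ratio has 16 parts, so with N = 485 the expected counts are:
  purple-stemmed cut-leaf: 485 × 9/16 = 272.8125
  purple-stemmed potato-leaf: 485 × 3/16 = 90.9375
  green-stemmed cut-leaf: 485 × 3/16 = 90.9375
  green-stemmed potato-leaf: 485 × 1/16 = 30.3125
χ² = Σ (O − E)² / E
  purple-stemmed cut-leaf: (232 − 272.8125)² / 272.8125 = 6.1055
  purple-stemmed potato-leaf: (112 − 90.9375)² / 90.9375 = 4.8784
  green-stemmed cut-leaf: (106 − 90.9375)² / 90.9375 = 2.4949
  green-stemmed potato-leaf: (35 − 30.3125)² / 30.3125 = 0.7249
χ² = 6.1055 + 4.8784 + 2.4949 + 0.7249 = 14.2037 ≈ 14.204

14.204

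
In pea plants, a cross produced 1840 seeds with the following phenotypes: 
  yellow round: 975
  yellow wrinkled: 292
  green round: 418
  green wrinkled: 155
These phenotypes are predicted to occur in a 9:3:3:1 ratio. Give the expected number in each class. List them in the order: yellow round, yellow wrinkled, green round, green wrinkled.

Expected counts for N = 1840 under a 9:3:3:1 ratio (total parts = 16):
  yellow round: 1840 × 9/16 = 1035
  yellow wrinkled: 1840 × 3/16 = 345
  green round: 1840 × 3/16 = 345
  green wrinkled: 1840 × 1/16 = 115

1035, 345, 345, 115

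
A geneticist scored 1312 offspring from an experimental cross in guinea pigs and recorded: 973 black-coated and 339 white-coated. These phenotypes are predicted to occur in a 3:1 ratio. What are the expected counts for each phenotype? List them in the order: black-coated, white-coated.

984, 328

Under the 3:1 hypothesis (Σ ratio = 4, N = 1312):
  black-coated: 1312 × 3/4 = 984
  white-coated: 1312 × 1/4 = 328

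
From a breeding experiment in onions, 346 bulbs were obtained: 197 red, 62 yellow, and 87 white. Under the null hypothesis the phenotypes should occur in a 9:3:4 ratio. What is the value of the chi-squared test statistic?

Expected counts for N = 346 under a 9:3:4 ratio (total parts = 16):
  red: 346 × 9/16 = 194.625
  yellow: 346 × 3/16 = 64.875
  white: 346 × 4/16 = 86.5
χ² = Σ (O − E)² / E
  red: (197 − 194.625)² / 194.625 = 0.0290
  yellow: (62 − 64.875)² / 64.875 = 0.1274
  white: (87 − 86.5)² / 86.5 = 0.0029
χ² = 0.0290 + 0.1274 + 0.0029 = 0.1593 ≈ 0.159

0.159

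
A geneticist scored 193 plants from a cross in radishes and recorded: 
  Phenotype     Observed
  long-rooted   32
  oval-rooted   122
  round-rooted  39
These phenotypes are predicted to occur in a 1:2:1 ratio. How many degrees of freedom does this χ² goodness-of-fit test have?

A goodness-of-fit test with 3 phenotype classes has df = 3 − 1 = 2.

2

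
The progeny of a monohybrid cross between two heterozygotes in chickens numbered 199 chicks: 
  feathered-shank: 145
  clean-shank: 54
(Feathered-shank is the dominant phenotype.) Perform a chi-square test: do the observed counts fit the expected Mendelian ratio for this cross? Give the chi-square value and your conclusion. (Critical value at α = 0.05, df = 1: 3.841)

For a monohybrid cross between heterozygotes with complete dominance, the expected phenotypic ratio is 3:1.
Total ratio parts = 4. Expected numbers out of 199:
  feathered-shank: 199 × 3/4 = 149.25
  clean-shank: 199 × 1/4 = 49.75
χ² = Σ (O − E)² / E
  feathered-shank: (145 − 149.25)² / 149.25 = 0.1210
  clean-shank: (54 − 49.75)² / 49.75 = 0.3631
χ² = 0.1210 + 0.3631 = 0.4841 ≈ 0.484
Degrees of freedom = 2 − 1 = 1; critical value at α = 0.05 is 3.841.
Since 0.484 < 3.841, we fail to reject the null hypothesis — the data are consistent with the 3:1 ratio.

0.484; consistent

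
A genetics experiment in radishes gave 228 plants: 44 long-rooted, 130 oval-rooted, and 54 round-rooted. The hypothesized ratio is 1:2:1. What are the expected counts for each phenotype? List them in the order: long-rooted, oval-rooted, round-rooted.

Under the 1:2:1 hypothesis (Σ ratio = 4, N = 228):
  long-rooted: 228 × 1/4 = 57
  oval-rooted: 228 × 2/4 = 114
  round-rooted: 228 × 1/4 = 57

57, 114, 57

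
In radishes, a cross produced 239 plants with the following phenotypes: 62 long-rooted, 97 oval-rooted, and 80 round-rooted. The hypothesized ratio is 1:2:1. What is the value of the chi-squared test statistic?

11.184

Expected counts for N = 239 under a 1:2:1 ratio (total parts = 4):
  long-rooted: 239 × 1/4 = 59.75
  oval-rooted: 239 × 2/4 = 119.5
  round-rooted: 239 × 1/4 = 59.75
χ² = Σ (O − E)² / E
  long-rooted: (62 − 59.75)² / 59.75 = 0.0847
  oval-rooted: (97 − 119.5)² / 119.5 = 4.2364
  round-rooted: (80 − 59.75)² / 59.75 = 6.8630
χ² = 0.0847 + 4.2364 + 6.8630 = 11.1841 ≈ 11.184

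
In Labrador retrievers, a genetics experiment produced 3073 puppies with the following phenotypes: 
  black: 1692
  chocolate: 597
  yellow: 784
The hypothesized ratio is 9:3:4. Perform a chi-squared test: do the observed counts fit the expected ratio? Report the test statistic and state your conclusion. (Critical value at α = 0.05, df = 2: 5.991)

1.848; consistent

Under the 9:3:4 hypothesis (Σ ratio = 16, N = 3073):
  black: 3073 × 9/16 = 1728.5625
  chocolate: 3073 × 3/16 = 576.1875
  yellow: 3073 × 4/16 = 768.25
χ² = Σ (O − E)² / E
  black: (1692 − 1728.5625)² / 1728.5625 = 0.7734
  chocolate: (597 − 576.1875)² / 576.1875 = 0.7518
  yellow: (784 − 768.25)² / 768.25 = 0.3229
χ² = 0.7734 + 0.7518 + 0.3229 = 1.8481 ≈ 1.848
Degrees of freedom = 3 − 1 = 2; critical value at α = 0.05 is 5.991.
Since 1.848 < 5.991, we fail to reject the null hypothesis — the data are consistent with the 9:3:4 ratio.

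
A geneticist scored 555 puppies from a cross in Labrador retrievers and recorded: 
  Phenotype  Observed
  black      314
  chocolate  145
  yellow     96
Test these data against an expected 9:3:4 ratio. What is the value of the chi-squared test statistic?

Under the 9:3:4 hypothesis (Σ ratio = 16, N = 555):
  black: 555 × 9/16 = 312.1875
  chocolate: 555 × 3/16 = 104.0625
  yellow: 555 × 4/16 = 138.75
χ² = Σ (O − E)² / E
  black: (314 − 312.1875)² / 312.1875 = 0.0105
  chocolate: (145 − 104.0625)² / 104.0625 = 16.1045
  yellow: (96 − 138.75)² / 138.75 = 13.1716
χ² = 0.0105 + 16.1045 + 13.1716 = 29.2866 ≈ 29.287

29.287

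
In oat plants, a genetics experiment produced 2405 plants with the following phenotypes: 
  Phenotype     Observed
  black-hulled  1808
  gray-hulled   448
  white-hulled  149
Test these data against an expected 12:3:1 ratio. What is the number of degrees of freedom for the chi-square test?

2

A goodness-of-fit test with 3 phenotype classes has df = 3 − 1 = 2.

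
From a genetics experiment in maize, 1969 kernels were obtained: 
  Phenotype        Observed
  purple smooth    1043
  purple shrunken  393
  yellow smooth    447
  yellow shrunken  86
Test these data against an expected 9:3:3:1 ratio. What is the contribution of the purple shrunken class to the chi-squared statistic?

1.536

Under the 9:3:3:1 hypothesis (Σ ratio = 16, N = 1969):
  purple smooth: 1969 × 9/16 = 1107.5625
  purple shrunken: 1969 × 3/16 = 369.1875
  yellow smooth: 1969 × 3/16 = 369.1875
  yellow shrunken: 1969 × 1/16 = 123.0625
Contribution of purple shrunken: (393 − 369.1875)² / 369.1875 = 1.5359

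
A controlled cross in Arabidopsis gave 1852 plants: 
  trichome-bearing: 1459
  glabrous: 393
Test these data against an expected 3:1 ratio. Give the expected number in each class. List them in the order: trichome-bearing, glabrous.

The 3:1 ratio has 4 parts, so with N = 1852 the expected counts are:
  trichome-bearing: 1852 × 3/4 = 1389
  glabrous: 1852 × 1/4 = 463

1389, 463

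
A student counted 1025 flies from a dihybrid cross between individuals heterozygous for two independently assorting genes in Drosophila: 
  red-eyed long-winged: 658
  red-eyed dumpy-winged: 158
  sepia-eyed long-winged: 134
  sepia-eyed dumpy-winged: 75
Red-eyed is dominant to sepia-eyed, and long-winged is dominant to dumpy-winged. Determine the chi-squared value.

A dihybrid F₂ with independent assortment and complete dominance at both loci gives a 9:3:3:1 phenotypic ratio.
The 9:3:3:1 ratio has 16 parts, so with N = 1025 the expected counts are:
  red-eyed long-winged: 1025 × 9/16 = 576.5625
  red-eyed dumpy-winged: 1025 × 3/16 = 192.1875
  sepia-eyed long-winged: 1025 × 3/16 = 192.1875
  sepia-eyed dumpy-winged: 1025 × 1/16 = 64.0625
χ² = Σ (O − E)² / E
  red-eyed long-winged: (658 − 576.5625)² / 576.5625 = 11.5028
  red-eyed dumpy-winged: (158 − 192.1875)² / 192.1875 = 6.0815
  sepia-eyed long-winged: (134 − 192.1875)² / 192.1875 = 17.6171
  sepia-eyed dumpy-winged: (75 − 64.0625)² / 64.0625 = 1.8674
χ² = 11.5028 + 6.0815 + 17.6171 + 1.8674 = 37.0688 ≈ 37.069

37.069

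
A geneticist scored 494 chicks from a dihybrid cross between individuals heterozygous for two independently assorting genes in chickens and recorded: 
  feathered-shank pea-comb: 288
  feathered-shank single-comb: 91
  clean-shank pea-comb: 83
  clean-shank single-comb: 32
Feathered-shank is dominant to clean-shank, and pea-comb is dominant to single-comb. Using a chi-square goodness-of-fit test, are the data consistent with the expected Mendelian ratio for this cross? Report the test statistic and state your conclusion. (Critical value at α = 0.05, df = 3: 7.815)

A dihybrid F₂ with independent assortment and complete dominance at both loci gives a 9:3:3:1 phenotypic ratio.
Under the 9:3:3:1 hypothesis (Σ ratio = 16, N = 494):
  feathered-shank pea-comb: 494 × 9/16 = 277.875
  feathered-shank single-comb: 494 × 3/16 = 92.625
  clean-shank pea-comb: 494 × 3/16 = 92.625
  clean-shank single-comb: 494 × 1/16 = 30.875
χ² = Σ (O − E)² / E
  feathered-shank pea-comb: (288 − 277.875)² / 277.875 = 0.3689
  feathered-shank single-comb: (91 − 92.625)² / 92.625 = 0.0285
  clean-shank pea-comb: (83 − 92.625)² / 92.625 = 1.0002
  clean-shank single-comb: (32 − 30.875)² / 30.875 = 0.0410
χ² = 0.3689 + 0.0285 + 1.0002 + 0.0410 = 1.4386 ≈ 1.439
Degrees of freedom = 4 − 1 = 3; critical value at α = 0.05 is 7.815.
Since 1.439 < 7.815, we fail to reject the null hypothesis — the data are consistent with the 9:3:3:1 ratio.

1.439; consistent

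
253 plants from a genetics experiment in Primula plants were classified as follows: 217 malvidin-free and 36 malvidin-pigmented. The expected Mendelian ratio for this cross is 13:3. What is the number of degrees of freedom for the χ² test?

1

A goodness-of-fit test with 2 phenotype classes has df = 2 − 1 = 1.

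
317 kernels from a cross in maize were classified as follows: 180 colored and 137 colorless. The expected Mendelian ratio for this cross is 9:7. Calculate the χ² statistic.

0.037

The 9:7 ratio has 16 parts, so with N = 317 the expected counts are:
  colored: 317 × 9/16 = 178.3125
  colorless: 317 × 7/16 = 138.6875
χ² = Σ (O − E)² / E
  colored: (180 − 178.3125)² / 178.3125 = 0.0160
  colorless: (137 − 138.6875)² / 138.6875 = 0.0205
χ² = 0.0160 + 0.0205 = 0.0365 ≈ 0.037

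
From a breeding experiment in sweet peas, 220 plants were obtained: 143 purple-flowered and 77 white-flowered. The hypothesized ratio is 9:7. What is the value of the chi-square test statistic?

6.844

Total ratio parts = 16. Expected numbers out of 220:
  purple-flowered: 220 × 9/16 = 123.75
  white-flowered: 220 × 7/16 = 96.25
χ² = Σ (O − E)² / E
  purple-flowered: (143 − 123.75)² / 123.75 = 2.9944
  white-flowered: (77 − 96.25)² / 96.25 = 3.8500
χ² = 2.9944 + 3.8500 = 6.8444 ≈ 6.844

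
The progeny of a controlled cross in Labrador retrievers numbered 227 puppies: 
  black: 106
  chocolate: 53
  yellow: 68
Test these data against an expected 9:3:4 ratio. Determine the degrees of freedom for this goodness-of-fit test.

2

A goodness-of-fit test with 3 phenotype classes has df = 3 − 1 = 2.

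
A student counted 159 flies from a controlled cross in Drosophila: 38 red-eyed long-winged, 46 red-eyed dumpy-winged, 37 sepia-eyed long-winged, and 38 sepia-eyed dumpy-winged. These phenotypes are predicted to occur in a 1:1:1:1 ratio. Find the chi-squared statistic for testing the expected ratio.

Under the 1:1:1:1 hypothesis (Σ ratio = 4, N = 159):
  red-eyed long-winged: 159 × 1/4 = 39.75
  red-eyed dumpy-winged: 159 × 1/4 = 39.75
  sepia-eyed long-winged: 159 × 1/4 = 39.75
  sepia-eyed dumpy-winged: 159 × 1/4 = 39.75
χ² = Σ (O − E)² / E
  red-eyed long-winged: (38 − 39.75)² / 39.75 = 0.0770
  red-eyed dumpy-winged: (46 − 39.75)² / 39.75 = 0.9827
  sepia-eyed long-winged: (37 − 39.75)² / 39.75 = 0.1903
  sepia-eyed dumpy-winged: (38 − 39.75)² / 39.75 = 0.0770
χ² = 0.0770 + 0.9827 + 0.1903 + 0.0770 = 1.327

1.327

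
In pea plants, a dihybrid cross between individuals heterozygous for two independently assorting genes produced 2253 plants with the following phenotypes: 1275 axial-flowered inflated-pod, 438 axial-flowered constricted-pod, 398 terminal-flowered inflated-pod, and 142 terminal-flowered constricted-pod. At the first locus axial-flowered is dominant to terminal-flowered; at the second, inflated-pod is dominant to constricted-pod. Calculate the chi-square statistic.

2.044

A dihybrid F₂ with independent assortment and complete dominance at both loci gives a 9:3:3:1 phenotypic ratio.
Expected counts for N = 2253 under a 9:3:3:1 ratio (total parts = 16):
  axial-flowered inflated-pod: 2253 × 9/16 = 1267.3125
  axial-flowered constricted-pod: 2253 × 3/16 = 422.4375
  terminal-flowered inflated-pod: 2253 × 3/16 = 422.4375
  terminal-flowered constricted-pod: 2253 × 1/16 = 140.8125
χ² = Σ (O − E)² / E
  axial-flowered inflated-pod: (1275 − 1267.3125)² / 1267.3125 = 0.0466
  axial-flowered constricted-pod: (438 − 422.4375)² / 422.4375 = 0.5733
  terminal-flowered inflated-pod: (398 − 422.4375)² / 422.4375 = 1.4137
  terminal-flowered constricted-pod: (142 − 140.8125)² / 140.8125 = 0.0100
χ² = 0.0466 + 0.5733 + 1.4137 + 0.0100 = 2.0436 ≈ 2.044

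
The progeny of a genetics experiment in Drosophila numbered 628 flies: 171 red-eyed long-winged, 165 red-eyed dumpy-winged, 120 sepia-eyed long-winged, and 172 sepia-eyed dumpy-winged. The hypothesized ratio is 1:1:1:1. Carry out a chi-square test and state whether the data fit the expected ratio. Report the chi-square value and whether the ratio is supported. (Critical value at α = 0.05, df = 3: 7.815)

11.809; not consistent

Under the 1:1:1:1 hypothesis (Σ ratio = 4, N = 628):
  red-eyed long-winged: 628 × 1/4 = 157
  red-eyed dumpy-winged: 628 × 1/4 = 157
  sepia-eyed long-winged: 628 × 1/4 = 157
  sepia-eyed dumpy-winged: 628 × 1/4 = 157
χ² = Σ (O − E)² / E
  red-eyed long-winged: (171 − 157)² / 157 = 1.2484
  red-eyed dumpy-winged: (165 − 157)² / 157 = 0.4076
  sepia-eyed long-winged: (120 − 157)² / 157 = 8.7197
  sepia-eyed dumpy-winged: (172 − 157)² / 157 = 1.4331
χ² = 1.2484 + 0.4076 + 8.7197 + 1.4331 = 11.8088 ≈ 11.809
Degrees of freedom = 4 − 1 = 3; critical value at α = 0.05 is 7.815.
Since 11.809 > 7.815, we reject the null hypothesis — the data do not fit the 1:1:1:1 ratio.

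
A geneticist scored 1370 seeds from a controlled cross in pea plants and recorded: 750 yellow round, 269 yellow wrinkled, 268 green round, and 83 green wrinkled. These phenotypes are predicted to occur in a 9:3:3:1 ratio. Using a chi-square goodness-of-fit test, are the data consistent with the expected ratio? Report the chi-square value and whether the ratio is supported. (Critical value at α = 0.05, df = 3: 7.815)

Total ratio parts = 16. Expected numbers out of 1370:
  yellow round: 1370 × 9/16 = 770.625
  yellow wrinkled: 1370 × 3/16 = 256.875
  green round: 1370 × 3/16 = 256.875
  green wrinkled: 1370 × 1/16 = 85.625
χ² = Σ (O − E)² / E
  yellow round: (750 − 770.625)² / 770.625 = 0.5520
  yellow wrinkled: (269 − 256.875)² / 256.875 = 0.5723
  green round: (268 − 256.875)² / 256.875 = 0.4818
  green wrinkled: (83 − 85.625)² / 85.625 = 0.0805
χ² = 0.5520 + 0.5723 + 0.4818 + 0.0805 = 1.6866 ≈ 1.687
Degrees of freedom = 4 − 1 = 3; critical value at α = 0.05 is 7.815.
Since 1.687 < 7.815, we fail to reject the null hypothesis — the data are consistent with the 9:3:3:1 ratio.

1.687; consistent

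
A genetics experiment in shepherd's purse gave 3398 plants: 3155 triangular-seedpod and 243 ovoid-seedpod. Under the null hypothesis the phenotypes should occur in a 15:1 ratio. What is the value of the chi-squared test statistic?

Under the 15:1 hypothesis (Σ ratio = 16, N = 3398):
  triangular-seedpod: 3398 × 15/16 = 3185.625
  ovoid-seedpod: 3398 × 1/16 = 212.375
χ² = Σ (O − E)² / E
  triangular-seedpod: (3155 − 3185.625)² / 3185.625 = 0.2944
  ovoid-seedpod: (243 − 212.375)² / 212.375 = 4.4162
χ² = 0.2944 + 4.4162 = 4.7106 ≈ 4.711

4.711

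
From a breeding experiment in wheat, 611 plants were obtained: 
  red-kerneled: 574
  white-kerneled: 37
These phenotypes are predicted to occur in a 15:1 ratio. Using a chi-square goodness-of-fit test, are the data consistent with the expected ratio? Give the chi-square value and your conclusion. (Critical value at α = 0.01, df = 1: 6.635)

The 15:1 ratio has 16 parts, so with N = 611 the expected counts are:
  red-kerneled: 611 × 15/16 = 572.8125
  white-kerneled: 611 × 1/16 = 38.1875
χ² = Σ (O − E)² / E
  red-kerneled: (574 − 572.8125)² / 572.8125 = 0.0025
  white-kerneled: (37 − 38.1875)² / 38.1875 = 0.0369
χ² = 0.0025 + 0.0369 = 0.0394 ≈ 0.039
Degrees of freedom = 2 − 1 = 1; critical value at α = 0.01 is 6.635.
Since 0.039 < 6.635, we fail to reject the null hypothesis — the data are consistent with the 15:1 ratio.

0.039; consistent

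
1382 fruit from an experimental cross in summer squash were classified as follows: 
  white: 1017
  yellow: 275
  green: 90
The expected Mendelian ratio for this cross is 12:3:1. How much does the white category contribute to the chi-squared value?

0.367

The 12:3:1 ratio has 16 parts, so with N = 1382 the expected counts are:
  white: 1382 × 12/16 = 1036.5
  yellow: 1382 × 3/16 = 259.125
  green: 1382 × 1/16 = 86.375
Contribution of white: (1017 − 1036.5)² / 1036.5 = 0.3669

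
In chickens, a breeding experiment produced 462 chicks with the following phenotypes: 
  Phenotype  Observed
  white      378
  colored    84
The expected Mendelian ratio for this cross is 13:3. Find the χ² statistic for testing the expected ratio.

0.098

Under the 13:3 hypothesis (Σ ratio = 16, N = 462):
  white: 462 × 13/16 = 375.375
  colored: 462 × 3/16 = 86.625
χ² = Σ (O − E)² / E
  white: (378 − 375.375)² / 375.375 = 0.0184
  colored: (84 − 86.625)² / 86.625 = 0.0795
χ² = 0.0184 + 0.0795 = 0.0979 ≈ 0.098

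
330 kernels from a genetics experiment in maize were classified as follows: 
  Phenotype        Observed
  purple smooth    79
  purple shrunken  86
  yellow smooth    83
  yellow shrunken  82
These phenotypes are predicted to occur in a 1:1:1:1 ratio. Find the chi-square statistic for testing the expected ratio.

0.303

Under the 1:1:1:1 hypothesis (Σ ratio = 4, N = 330):
  purple smooth: 330 × 1/4 = 82.5
  purple shrunken: 330 × 1/4 = 82.5
  yellow smooth: 330 × 1/4 = 82.5
  yellow shrunken: 330 × 1/4 = 82.5
χ² = Σ (O − E)² / E
  purple smooth: (79 − 82.5)² / 82.5 = 0.1485
  purple shrunken: (86 − 82.5)² / 82.5 = 0.1485
  yellow smooth: (83 − 82.5)² / 82.5 = 0.0030
  yellow shrunken: (82 − 82.5)² / 82.5 = 0.0030
χ² = 0.1485 + 0.1485 + 0.0030 + 0.0030 = 0.303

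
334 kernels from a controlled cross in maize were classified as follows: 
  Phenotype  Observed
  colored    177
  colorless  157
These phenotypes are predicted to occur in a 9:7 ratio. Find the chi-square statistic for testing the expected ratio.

Expected counts for N = 334 under a 9:7 ratio (total parts = 16):
  colored: 334 × 9/16 = 187.875
  colorless: 334 × 7/16 = 146.125
χ² = Σ (O − E)² / E
  colored: (177 − 187.875)² / 187.875 = 0.6295
  colorless: (157 − 146.125)² / 146.125 = 0.8093
χ² = 0.6295 + 0.8093 = 1.4388 ≈ 1.439

1.439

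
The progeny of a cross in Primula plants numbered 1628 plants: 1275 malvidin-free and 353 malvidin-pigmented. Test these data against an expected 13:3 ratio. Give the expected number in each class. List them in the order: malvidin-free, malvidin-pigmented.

Expected counts for N = 1628 under a 13:3 ratio (total parts = 16):
  malvidin-free: 1628 × 13/16 = 1322.75
  malvidin-pigmented: 1628 × 3/16 = 305.25

1322.75, 305.25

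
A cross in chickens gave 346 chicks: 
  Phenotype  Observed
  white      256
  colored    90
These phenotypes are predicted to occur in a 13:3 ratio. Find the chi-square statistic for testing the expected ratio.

11.976

Under the 13:3 hypothesis (Σ ratio = 16, N = 346):
  white: 346 × 13/16 = 281.125
  colored: 346 × 3/16 = 64.875
χ² = Σ (O − E)² / E
  white: (256 − 281.125)² / 281.125 = 2.2455
  colored: (90 − 64.875)² / 64.875 = 9.7305
χ² = 2.2455 + 9.7305 = 11.976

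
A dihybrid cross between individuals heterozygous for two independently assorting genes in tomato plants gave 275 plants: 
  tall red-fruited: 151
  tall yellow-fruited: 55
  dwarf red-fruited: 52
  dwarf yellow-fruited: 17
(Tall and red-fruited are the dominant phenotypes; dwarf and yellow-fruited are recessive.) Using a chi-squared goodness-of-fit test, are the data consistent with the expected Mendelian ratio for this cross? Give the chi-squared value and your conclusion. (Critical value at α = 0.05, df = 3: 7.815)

A dihybrid F₂ with independent assortment and complete dominance at both loci gives a 9:3:3:1 phenotypic ratio.
Expected counts for N = 275 under a 9:3:3:1 ratio (total parts = 16):
  tall red-fruited: 275 × 9/16 = 154.6875
  tall yellow-fruited: 275 × 3/16 = 51.5625
  dwarf red-fruited: 275 × 3/16 = 51.5625
  dwarf yellow-fruited: 275 × 1/16 = 17.1875
χ² = Σ (O − E)² / E
  tall red-fruited: (151 − 154.6875)² / 154.6875 = 0.0879
  tall yellow-fruited: (55 − 51.5625)² / 51.5625 = 0.2292
  dwarf red-fruited: (52 − 51.5625)² / 51.5625 = 0.0037
  dwarf yellow-fruited: (17 − 17.1875)² / 17.1875 = 0.0020
χ² = 0.0879 + 0.2292 + 0.0037 + 0.0020 = 0.3228 ≈ 0.323
Degrees of freedom = 4 − 1 = 3; critical value at α = 0.05 is 7.815.
Since 0.323 < 7.815, we fail to reject the null hypothesis — the data are consistent with the 9:3:3:1 ratio.

0.323; consistent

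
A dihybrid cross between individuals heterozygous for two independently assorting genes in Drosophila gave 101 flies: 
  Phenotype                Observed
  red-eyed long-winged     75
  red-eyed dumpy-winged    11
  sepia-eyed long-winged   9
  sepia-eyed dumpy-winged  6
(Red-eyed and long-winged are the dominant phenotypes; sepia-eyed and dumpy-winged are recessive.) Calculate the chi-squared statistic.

A dihybrid F₂ with independent assortment and complete dominance at both loci gives a 9:3:3:1 phenotypic ratio.
Under the 9:3:3:1 hypothesis (Σ ratio = 16, N = 101):
  red-eyed long-winged: 101 × 9/16 = 56.8125
  red-eyed dumpy-winged: 101 × 3/16 = 18.9375
  sepia-eyed long-winged: 101 × 3/16 = 18.9375
  sepia-eyed dumpy-winged: 101 × 1/16 = 6.3125
χ² = Σ (O − E)² / E
  red-eyed long-winged: (75 − 56.8125)² / 56.8125 = 5.8224
  red-eyed dumpy-winged: (11 − 18.9375)² / 18.9375 = 3.3269
  sepia-eyed long-winged: (9 − 18.9375)² / 18.9375 = 5.2147
  sepia-eyed dumpy-winged: (6 − 6.3125)² / 6.3125 = 0.0155
χ² = 5.8224 + 3.3269 + 5.2147 + 0.0155 = 14.3795 ≈ 14.380

14.380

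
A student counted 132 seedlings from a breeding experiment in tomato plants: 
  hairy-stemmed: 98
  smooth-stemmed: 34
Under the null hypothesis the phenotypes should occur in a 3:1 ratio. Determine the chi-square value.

0.040

Under the 3:1 hypothesis (Σ ratio = 4, N = 132):
  hairy-stemmed: 132 × 3/4 = 99
  smooth-stemmed: 132 × 1/4 = 33
χ² = Σ (O − E)² / E
  hairy-stemmed: (98 − 99)² / 99 = 0.0101
  smooth-stemmed: (34 − 33)² / 33 = 0.0303
χ² = 0.0101 + 0.0303 = 0.0404 ≈ 0.040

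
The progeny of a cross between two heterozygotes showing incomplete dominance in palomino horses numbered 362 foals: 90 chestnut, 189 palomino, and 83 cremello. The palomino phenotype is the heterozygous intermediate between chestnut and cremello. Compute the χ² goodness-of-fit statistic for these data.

0.978

With incomplete dominance, a heterozygote × heterozygote cross gives a 1:2:1 phenotypic ratio.
Total ratio parts = 4. Expected numbers out of 362:
  chestnut: 362 × 1/4 = 90.5
  palomino: 362 × 2/4 = 181
  cremello: 362 × 1/4 = 90.5
χ² = Σ (O − E)² / E
  chestnut: (90 − 90.5)² / 90.5 = 0.0028
  palomino: (189 − 181)² / 181 = 0.3536
  cremello: (83 − 90.5)² / 90.5 = 0.6215
χ² = 0.0028 + 0.3536 + 0.6215 = 0.9779 ≈ 0.978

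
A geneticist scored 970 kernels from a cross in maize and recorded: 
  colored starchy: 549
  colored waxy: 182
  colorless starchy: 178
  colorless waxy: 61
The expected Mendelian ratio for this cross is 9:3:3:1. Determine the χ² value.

Expected counts for N = 970 under a 9:3:3:1 ratio (total parts = 16):
  colored starchy: 970 × 9/16 = 545.625
  colored waxy: 970 × 3/16 = 181.875
  colorless starchy: 970 × 3/16 = 181.875
  colorless waxy: 970 × 1/16 = 60.625
χ² = Σ (O − E)² / E
  colored starchy: (549 − 545.625)² / 545.625 = 0.0209
  colored waxy: (182 − 181.875)² / 181.875 = 0.0001
  colorless starchy: (178 − 181.875)² / 181.875 = 0.0826
  colorless waxy: (61 − 60.625)² / 60.625 = 0.0023
χ² = 0.0209 + 0.0001 + 0.0826 + 0.0023 = 0.1059 ≈ 0.106

0.106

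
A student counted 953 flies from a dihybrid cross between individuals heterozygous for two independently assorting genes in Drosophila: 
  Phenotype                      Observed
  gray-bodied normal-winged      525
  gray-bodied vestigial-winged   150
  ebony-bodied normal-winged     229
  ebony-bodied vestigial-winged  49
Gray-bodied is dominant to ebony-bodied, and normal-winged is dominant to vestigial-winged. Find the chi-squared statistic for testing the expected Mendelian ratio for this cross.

20.873

A dihybrid F₂ with independent assortment and complete dominance at both loci gives a 9:3:3:1 phenotypic ratio.
Expected counts for N = 953 under a 9:3:3:1 ratio (total parts = 16):
  gray-bodied normal-winged: 953 × 9/16 = 536.0625
  gray-bodied vestigial-winged: 953 × 3/16 = 178.6875
  ebony-bodied normal-winged: 953 × 3/16 = 178.6875
  ebony-bodied vestigial-winged: 953 × 1/16 = 59.5625
χ² = Σ (O − E)² / E
  gray-bodied normal-winged: (525 − 536.0625)² / 536.0625 = 0.2283
  gray-bodied vestigial-winged: (150 − 178.6875)² / 178.6875 = 4.6057
  ebony-bodied normal-winged: (229 − 178.6875)² / 178.6875 = 14.1663
  ebony-bodied vestigial-winged: (49 − 59.5625)² / 59.5625 = 1.8731
χ² = 0.2283 + 4.6057 + 14.1663 + 1.8731 = 20.8734 ≈ 20.873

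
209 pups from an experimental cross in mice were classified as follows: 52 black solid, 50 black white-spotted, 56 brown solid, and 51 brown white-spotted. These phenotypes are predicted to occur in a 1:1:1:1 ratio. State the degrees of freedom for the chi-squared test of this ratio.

3

A goodness-of-fit test with 4 phenotype classes has df = 4 − 1 = 3.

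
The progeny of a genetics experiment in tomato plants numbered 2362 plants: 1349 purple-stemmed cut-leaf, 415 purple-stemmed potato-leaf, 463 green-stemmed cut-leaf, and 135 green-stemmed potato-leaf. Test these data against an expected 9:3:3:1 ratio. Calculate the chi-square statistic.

Expected counts for N = 2362 under a 9:3:3:1 ratio (total parts = 16):
  purple-stemmed cut-leaf: 2362 × 9/16 = 1328.625
  purple-stemmed potato-leaf: 2362 × 3/16 = 442.875
  green-stemmed cut-leaf: 2362 × 3/16 = 442.875
  green-stemmed potato-leaf: 2362 × 1/16 = 147.625
χ² = Σ (O − E)² / E
  purple-stemmed cut-leaf: (1349 − 1328.625)² / 1328.625 = 0.3125
  purple-stemmed potato-leaf: (415 − 442.875)² / 442.875 = 1.7545
  green-stemmed cut-leaf: (463 − 442.875)² / 442.875 = 0.9145
  green-stemmed potato-leaf: (135 − 147.625)² / 147.625 = 1.0797
χ² = 0.3125 + 1.7545 + 0.9145 + 1.0797 = 4.0612 ≈ 4.061

4.061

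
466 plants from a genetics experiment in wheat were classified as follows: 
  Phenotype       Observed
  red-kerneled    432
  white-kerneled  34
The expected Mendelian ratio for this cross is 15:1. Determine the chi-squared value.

The 15:1 ratio has 16 parts, so with N = 466 the expected counts are:
  red-kerneled: 466 × 15/16 = 436.875
  white-kerneled: 466 × 1/16 = 29.125
χ² = Σ (O − E)² / E
  red-kerneled: (432 − 436.875)² / 436.875 = 0.0544
  white-kerneled: (34 − 29.125)² / 29.125 = 0.8160
χ² = 0.0544 + 0.8160 = 0.8704 ≈ 0.870

0.870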